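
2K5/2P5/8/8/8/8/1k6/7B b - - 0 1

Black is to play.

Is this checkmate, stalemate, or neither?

neither

Black to move; black king on b2.
In check: no.
Legal moves for Black: Kc3, Kb3, Ka3, Kc2, Ka2, Kc1, Kb1, Ka1.
Black has 8 legal moves and is not in check → neither.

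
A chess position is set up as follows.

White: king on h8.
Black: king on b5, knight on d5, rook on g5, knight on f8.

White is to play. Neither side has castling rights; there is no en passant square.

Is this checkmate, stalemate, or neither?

White to move; white king on h8.
In check: no.
King squares — g7: attacked by Rg5; h7: attacked by Nf8; g8: attacked by Rg5.
Legal moves for White: none.
Not in check and no legal moves → stalemate.

stalemate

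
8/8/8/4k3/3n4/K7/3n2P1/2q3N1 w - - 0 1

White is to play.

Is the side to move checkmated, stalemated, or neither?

White to move; white king on a3.
In check: yes, from the black queen on c1.
King squares — a2: available; b2: attacked by Qc1; b3: attacked by Nd2; a4: available; b4: available.
Legal moves for White: Kb4, Ka4, Ka2.
White is in check but has 3 legal moves → neither.

neither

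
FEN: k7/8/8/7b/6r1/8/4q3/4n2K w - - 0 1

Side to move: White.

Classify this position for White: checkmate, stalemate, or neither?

stalemate

White to move; white king on h1.
In check: no.
King squares — g1: attacked by Rg4; g2: attacked by Ne1; h2: attacked by Qe2.
Legal moves for White: none.
Not in check and no legal moves → stalemate.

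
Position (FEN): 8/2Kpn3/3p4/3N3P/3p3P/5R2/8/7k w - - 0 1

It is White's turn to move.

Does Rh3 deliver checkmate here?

no

After Rh3: black king on h1; in check: yes, from the white rook on h3.
Black has 2 legal replies: Kg2, Kg1.
In check but a legal move exists → not checkmate.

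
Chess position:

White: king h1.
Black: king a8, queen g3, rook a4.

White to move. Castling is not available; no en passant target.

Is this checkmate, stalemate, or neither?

stalemate

White to move; white king on h1.
In check: no.
King squares — g1: attacked by Qg3; g2: attacked by Qg3; h2: attacked by Qg3.
Legal moves for White: none.
Not in check and no legal moves → stalemate.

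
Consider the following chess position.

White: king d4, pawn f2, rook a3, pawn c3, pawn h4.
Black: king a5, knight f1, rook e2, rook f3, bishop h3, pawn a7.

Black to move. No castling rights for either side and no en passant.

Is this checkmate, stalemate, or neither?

neither

Black to move; black king on a5.
In check: yes, from the white rook on a3.
King squares — a4: attacked by Ra3; b4: attacked by Pc3; b5: available; a6: attacked by Ra3; b6: available.
Legal moves for Black: Kb6, Kb5.
Black is in check but has 2 legal moves → neither.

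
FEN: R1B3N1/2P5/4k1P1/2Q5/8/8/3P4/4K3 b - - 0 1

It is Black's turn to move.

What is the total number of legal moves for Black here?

0

Black to move; king on e6.
In check: yes, from the white bishop on c8.
Legal moves: none.
Count: 0.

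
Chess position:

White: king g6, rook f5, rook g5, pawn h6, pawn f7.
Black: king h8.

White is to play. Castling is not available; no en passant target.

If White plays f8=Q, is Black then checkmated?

yes

After f8=Q: black king on h8; in check: yes, from the white queen on f8.
King squares — g7: attacked by Kg6; h7: attacked by Kg6; g8: attacked by Qf8.
Black has no legal moves → checkmate.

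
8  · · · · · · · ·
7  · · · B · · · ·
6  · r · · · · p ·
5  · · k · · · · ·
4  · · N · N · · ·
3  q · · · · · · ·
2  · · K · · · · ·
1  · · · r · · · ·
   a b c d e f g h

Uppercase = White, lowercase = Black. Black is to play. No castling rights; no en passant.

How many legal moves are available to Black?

4

Black to move; king on c5.
In check: yes, from the white knight on e4.
Legal moves: Kd5, Kd4, Kxc4, Kb4.
Count: 4.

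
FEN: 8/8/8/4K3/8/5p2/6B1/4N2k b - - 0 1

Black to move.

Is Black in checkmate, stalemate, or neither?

Black to move; black king on h1.
In check: yes, from the white bishop on g2.
King squares — g1: available; g2: attacked by Ne1; h2: available.
Legal moves for Black: Kh2, Kg1, fxg2.
Black is in check but has 3 legal moves → neither.

neither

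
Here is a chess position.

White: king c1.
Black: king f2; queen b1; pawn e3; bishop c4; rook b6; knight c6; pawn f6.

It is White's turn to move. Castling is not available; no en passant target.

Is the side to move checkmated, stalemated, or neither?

White to move; white king on c1.
In check: yes, from the black queen on b1.
King squares — b1: attacked by Rb6; d1: attacked by Qb1; b2: attacked by Qb1; c2: attacked by Qb1; d2: attacked by Pe3.
Legal moves for White: none.
In check with no legal moves → checkmate.

checkmate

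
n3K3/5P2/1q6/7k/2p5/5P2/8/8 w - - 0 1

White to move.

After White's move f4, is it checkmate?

no

After f4: black king on h5; in check: no.
Black is not in check, so this cannot be checkmate.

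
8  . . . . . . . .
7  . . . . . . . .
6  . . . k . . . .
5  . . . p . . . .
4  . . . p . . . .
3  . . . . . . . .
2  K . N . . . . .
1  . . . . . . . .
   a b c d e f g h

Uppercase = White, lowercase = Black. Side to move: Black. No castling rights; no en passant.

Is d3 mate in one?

no

After d3: white king on a2; in check: no.
White is not in check, so this cannot be checkmate.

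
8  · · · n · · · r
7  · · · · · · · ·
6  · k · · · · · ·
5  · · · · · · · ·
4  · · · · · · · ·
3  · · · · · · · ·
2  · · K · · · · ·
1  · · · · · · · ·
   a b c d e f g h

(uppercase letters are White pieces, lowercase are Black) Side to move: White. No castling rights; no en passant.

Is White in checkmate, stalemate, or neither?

neither

White to move; white king on c2.
In check: no.
Legal moves for White: Kd3, Kc3, Kb3, Kd2, Kb2, Kd1, Kc1, Kb1.
White has 8 legal moves and is not in check → neither.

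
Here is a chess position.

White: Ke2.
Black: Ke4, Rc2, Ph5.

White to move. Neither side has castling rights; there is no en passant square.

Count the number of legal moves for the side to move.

3

White to move; king on e2.
In check: yes, from the black rook on c2.
Legal moves: Kf1, Ke1, Kd1.
Count: 3.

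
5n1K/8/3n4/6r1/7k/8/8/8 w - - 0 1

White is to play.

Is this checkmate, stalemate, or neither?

White to move; white king on h8.
In check: no.
King squares — g7: attacked by Rg5; h7: attacked by Nf8; g8: attacked by Rg5.
Legal moves for White: none.
Not in check and no legal moves → stalemate.

stalemate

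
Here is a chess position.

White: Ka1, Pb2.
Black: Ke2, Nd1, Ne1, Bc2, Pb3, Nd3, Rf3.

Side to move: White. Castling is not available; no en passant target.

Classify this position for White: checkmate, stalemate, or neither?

stalemate

White to move; white king on a1.
In check: no.
King squares — b1: attacked by Bc2; a2: attacked by Pb3; b2: own pawn.
Legal moves for White: none.
Not in check and no legal moves → stalemate.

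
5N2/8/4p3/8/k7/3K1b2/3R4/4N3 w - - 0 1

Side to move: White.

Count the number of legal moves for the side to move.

20

White to move; king on d3.
In check: no.
Legal moves: Nh7, Nd7, Ng6, Nxe6, Kd4, Kc4, Ke3, Kc3, Kc2, Rh2, Rg2, Rf2, Re2, Rc2, Rb2, Ra2+, Rd1, Nxf3, Ng2, Nc2.
Count: 20.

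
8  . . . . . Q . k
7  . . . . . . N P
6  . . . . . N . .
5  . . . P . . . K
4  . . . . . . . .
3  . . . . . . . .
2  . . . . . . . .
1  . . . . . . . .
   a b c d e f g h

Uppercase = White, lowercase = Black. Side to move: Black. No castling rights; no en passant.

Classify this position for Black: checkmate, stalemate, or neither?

checkmate

Black to move; black king on h8.
In check: yes, from the white queen on f8.
King squares — g7: attacked by Qf8; h7: attacked by Nf6; g8: attacked by Nf6.
Legal moves for Black: none.
In check with no legal moves → checkmate.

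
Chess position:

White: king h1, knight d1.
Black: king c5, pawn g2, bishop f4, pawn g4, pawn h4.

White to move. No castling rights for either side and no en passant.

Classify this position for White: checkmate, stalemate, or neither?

neither

White to move; white king on h1.
In check: yes, from the black pawn on g2.
Legal moves for White: Kxg2, Kg1.
White is in check but has 2 legal moves → neither.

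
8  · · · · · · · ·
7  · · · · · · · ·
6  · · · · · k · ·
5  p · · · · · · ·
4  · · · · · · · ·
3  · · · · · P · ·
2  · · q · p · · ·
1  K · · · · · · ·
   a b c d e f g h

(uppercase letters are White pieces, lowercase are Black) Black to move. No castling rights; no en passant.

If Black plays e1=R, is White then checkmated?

After e1=R: white king on a1; in check: yes, from the black rook on e1.
King squares — b1: attacked by Re1; a2: attacked by Qc2; b2: attacked by Qc2.
White has no legal moves → checkmate.

yes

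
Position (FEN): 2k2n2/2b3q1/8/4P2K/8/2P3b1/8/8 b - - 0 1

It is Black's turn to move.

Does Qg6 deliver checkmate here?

yes

After Qg6: white king on h5; in check: yes, from the black queen on g6.
King squares — g4: attacked by Qg6; h4: attacked by Bg3; g5: attacked by Qg6; g6: attacked by Nf8; h6: attacked by Qg6.
White has no legal moves → checkmate.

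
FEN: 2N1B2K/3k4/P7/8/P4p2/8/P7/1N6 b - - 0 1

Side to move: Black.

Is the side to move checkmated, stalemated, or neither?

Black to move; black king on d7.
In check: yes, from the white bishop on e8.
Legal moves for Black: Kxe8, Kd8, Kxc8, Kc7, Ke6.
Black is in check but has 5 legal moves → neither.

neither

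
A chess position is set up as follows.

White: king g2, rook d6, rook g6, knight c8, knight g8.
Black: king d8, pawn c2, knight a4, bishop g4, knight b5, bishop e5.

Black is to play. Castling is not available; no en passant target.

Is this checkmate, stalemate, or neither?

neither

Black to move; black king on d8.
In check: yes, from the white rook on d6.
King squares — c7: available; d7: attacked by Rd6; e7: attacked by Nc8; c8: available; e8: available.
Legal moves for Black: Ke8, Kxc8, Kc7, Bxd6, Nxd6, Bd7.
Black is in check but has 6 legal moves → neither.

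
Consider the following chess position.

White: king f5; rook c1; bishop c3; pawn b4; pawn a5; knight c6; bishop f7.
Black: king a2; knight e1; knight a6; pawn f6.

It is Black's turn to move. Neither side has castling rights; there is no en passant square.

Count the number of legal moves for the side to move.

1

Black to move; king on a2.
In check: yes, from the white bishop on f7.
Legal moves: Ka3.
Count: 1.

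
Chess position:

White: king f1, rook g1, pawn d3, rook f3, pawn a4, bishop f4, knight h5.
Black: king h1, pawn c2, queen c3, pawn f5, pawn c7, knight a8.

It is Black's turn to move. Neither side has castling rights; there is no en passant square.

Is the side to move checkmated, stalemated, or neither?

checkmate

Black to move; black king on h1.
In check: yes, from the white rook on g1.
King squares — g1: attacked by Kf1; g2: attacked by Kf1; h2: attacked by Bf4.
Legal moves for Black: none.
In check with no legal moves → checkmate.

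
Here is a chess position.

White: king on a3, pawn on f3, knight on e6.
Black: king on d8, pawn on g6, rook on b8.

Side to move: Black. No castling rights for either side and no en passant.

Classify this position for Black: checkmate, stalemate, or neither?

neither

Black to move; black king on d8.
In check: yes, from the white knight on e6.
Legal moves for Black: Ke8, Kc8, Ke7, Kd7.
Black is in check but has 4 legal moves → neither.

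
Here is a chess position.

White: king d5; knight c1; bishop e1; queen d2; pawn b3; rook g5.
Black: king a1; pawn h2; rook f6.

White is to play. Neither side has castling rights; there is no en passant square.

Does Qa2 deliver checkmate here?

yes

After Qa2: black king on a1; in check: yes, from the white queen on a2.
King squares — b1: attacked by Qa2; a2: attacked by Nc1; b2: attacked by Qa2.
Black has no legal moves → checkmate.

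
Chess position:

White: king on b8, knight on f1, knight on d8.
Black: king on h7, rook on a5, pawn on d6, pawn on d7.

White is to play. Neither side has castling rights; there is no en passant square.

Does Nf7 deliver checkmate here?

no

After Nf7: black king on h7; in check: no.
Black is not in check, so this cannot be checkmate.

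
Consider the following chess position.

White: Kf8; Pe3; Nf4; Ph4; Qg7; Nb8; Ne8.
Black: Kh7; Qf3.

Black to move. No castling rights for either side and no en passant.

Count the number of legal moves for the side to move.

0

Black to move; king on h7.
In check: yes, from the white queen on g7.
Legal moves: none.
Count: 0.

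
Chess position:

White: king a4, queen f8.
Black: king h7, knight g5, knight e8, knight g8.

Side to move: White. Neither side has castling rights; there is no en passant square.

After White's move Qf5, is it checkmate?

no

After Qf5: black king on h7; in check: yes, from the white queen on f5.
Black has 3 legal replies: Kh8, Kg7, Kh6.
In check but a legal move exists → not checkmate.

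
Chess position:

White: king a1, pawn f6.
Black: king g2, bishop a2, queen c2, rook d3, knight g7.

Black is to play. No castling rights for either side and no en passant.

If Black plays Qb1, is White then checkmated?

After Qb1: white king on a1; in check: yes, from the black queen on b1.
King squares — b1: attacked by Ba2; a2: attacked by Qb1; b2: attacked by Qb1.
White has no legal moves → checkmate.

yes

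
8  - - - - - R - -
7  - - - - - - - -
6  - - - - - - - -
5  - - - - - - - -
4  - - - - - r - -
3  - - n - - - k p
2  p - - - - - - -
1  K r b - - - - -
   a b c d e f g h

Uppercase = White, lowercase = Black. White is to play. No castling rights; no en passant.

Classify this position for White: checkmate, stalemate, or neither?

White to move; white king on a1.
In check: yes, from the black rook on b1.
King squares — b1: attacked by Pa2; a2: attacked by Nc3; b2: attacked by Rb1.
Legal moves for White: none.
In check with no legal moves → checkmate.

checkmate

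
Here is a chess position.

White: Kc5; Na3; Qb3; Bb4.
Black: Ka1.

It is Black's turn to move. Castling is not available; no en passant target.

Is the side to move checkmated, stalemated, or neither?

Black to move; black king on a1.
In check: no.
King squares — b1: attacked by Na3; a2: attacked by Qb3; b2: attacked by Qb3.
Legal moves for Black: none.
Not in check and no legal moves → stalemate.

stalemate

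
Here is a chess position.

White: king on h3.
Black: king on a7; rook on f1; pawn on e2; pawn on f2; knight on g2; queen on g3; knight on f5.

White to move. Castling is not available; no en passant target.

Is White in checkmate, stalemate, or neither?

White to move; white king on h3.
In check: yes, from the black queen on g3.
King squares — g2: attacked by Qg3; h2: attacked by Qg3; g3: attacked by Nf5; g4: attacked by Qg3; h4: attacked by Ng2.
Legal moves for White: none.
In check with no legal moves → checkmate.

checkmate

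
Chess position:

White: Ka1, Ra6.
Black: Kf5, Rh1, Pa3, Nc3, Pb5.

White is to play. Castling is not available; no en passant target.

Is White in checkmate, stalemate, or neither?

checkmate

White to move; white king on a1.
In check: yes, from the black rook on h1.
King squares — b1: attacked by Rh1; a2: attacked by Nc3; b2: attacked by Pa3.
Legal moves for White: none.
In check with no legal moves → checkmate.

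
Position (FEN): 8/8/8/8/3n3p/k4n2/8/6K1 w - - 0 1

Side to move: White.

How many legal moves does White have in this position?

White to move; king on g1.
In check: yes, from the black knight on f3.
Legal moves: Kg2, Kf2, Kh1, Kf1.
Count: 4.

4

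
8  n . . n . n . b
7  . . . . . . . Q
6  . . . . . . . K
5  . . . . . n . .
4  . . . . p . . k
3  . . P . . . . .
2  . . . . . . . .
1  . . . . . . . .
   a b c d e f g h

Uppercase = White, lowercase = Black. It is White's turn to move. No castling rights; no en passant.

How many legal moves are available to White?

White to move; king on h6.
In check: yes, from the black knight on f5.
Legal moves: Qxf5.
Count: 1.

1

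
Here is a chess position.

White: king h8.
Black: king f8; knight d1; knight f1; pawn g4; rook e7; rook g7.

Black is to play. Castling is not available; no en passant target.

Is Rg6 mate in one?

After Rg6: white king on h8; in check: no.
White is not in check, so this cannot be checkmate.

no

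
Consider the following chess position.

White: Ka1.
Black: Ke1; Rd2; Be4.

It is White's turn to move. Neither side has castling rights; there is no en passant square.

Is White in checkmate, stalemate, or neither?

White to move; white king on a1.
In check: no.
King squares — b1: attacked by Be4; a2: attacked by Rd2; b2: attacked by Rd2.
Legal moves for White: none.
Not in check and no legal moves → stalemate.

stalemate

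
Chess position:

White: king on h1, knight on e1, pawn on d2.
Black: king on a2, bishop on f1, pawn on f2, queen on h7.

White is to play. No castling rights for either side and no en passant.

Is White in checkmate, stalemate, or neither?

checkmate

White to move; white king on h1.
In check: yes, from the black queen on h7.
King squares — g1: attacked by Pf2; g2: attacked by Bf1; h2: attacked by Qh7.
Legal moves for White: none.
In check with no legal moves → checkmate.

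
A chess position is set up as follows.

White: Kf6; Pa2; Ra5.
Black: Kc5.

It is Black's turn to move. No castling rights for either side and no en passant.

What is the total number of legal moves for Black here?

6

Black to move; king on c5.
In check: yes, from the white rook on a5.
Legal moves: Kd6, Kc6, Kb6, Kd4, Kc4, Kb4.
Count: 6.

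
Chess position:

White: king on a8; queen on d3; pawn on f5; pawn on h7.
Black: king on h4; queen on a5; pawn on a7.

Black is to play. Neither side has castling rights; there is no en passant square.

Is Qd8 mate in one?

After Qd8: white king on a8; in check: yes, from the black queen on d8.
White has 3 legal replies: Kb7, Kxa7, Qxd8+.
In check but a legal move exists → not checkmate.

no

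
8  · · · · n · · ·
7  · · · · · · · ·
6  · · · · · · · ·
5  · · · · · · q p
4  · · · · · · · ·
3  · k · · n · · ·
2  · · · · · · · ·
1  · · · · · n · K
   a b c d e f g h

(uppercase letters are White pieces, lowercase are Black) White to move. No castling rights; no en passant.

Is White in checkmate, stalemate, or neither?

stalemate

White to move; white king on h1.
In check: no.
King squares — g1: attacked by Qg5; g2: attacked by Ne3; h2: attacked by Nf1.
Legal moves for White: none.
Not in check and no legal moves → stalemate.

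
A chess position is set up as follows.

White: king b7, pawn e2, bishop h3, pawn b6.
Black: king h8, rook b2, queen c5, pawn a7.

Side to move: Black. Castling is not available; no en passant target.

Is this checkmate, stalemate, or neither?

neither

Black to move; black king on h8.
In check: no.
Legal moves for Black include: Kg8, Kh7, Kg7, Qf8, Qc8+, Qe7+, Qc7+, Qd6, Qc6+, Qxb6+, Qh5, Qg5, Qf5, Qe5, Qd5+, Qb5, Qa5, Qd4, ... (list truncated; more exist).
Black has legal moves and is not in check → neither.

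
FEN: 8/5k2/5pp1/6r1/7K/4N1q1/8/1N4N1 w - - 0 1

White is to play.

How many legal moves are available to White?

White to move; king on h4.
In check: yes, from the black queen on g3.
Legal moves: none.
Count: 0.

0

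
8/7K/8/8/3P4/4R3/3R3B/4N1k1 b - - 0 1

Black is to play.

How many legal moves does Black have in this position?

2

Black to move; king on g1.
In check: yes, from the white bishop on h2.
Legal moves: Kh1, Kf1.
Count: 2.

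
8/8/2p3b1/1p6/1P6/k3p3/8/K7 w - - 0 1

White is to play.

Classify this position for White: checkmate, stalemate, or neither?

White to move; white king on a1.
In check: no.
King squares — b1: attacked by Bg6; a2: attacked by Ka3; b2: attacked by Ka3.
Legal moves for White: none.
Not in check and no legal moves → stalemate.

stalemate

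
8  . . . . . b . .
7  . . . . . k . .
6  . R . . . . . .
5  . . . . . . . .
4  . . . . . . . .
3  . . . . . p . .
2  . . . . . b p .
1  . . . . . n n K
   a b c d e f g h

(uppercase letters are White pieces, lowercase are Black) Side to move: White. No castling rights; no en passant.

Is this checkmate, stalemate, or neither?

checkmate

White to move; white king on h1.
In check: yes, from the black pawn on g2.
King squares — g1: attacked by Bf2; g2: attacked by Pf3; h2: attacked by Nf1.
Legal moves for White: none.
In check with no legal moves → checkmate.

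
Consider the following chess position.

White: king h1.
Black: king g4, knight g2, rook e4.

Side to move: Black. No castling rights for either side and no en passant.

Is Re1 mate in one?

After Re1: white king on h1; in check: yes, from the black rook on e1.
White has 2 legal replies: Kh2, Kxg2.
In check but a legal move exists → not checkmate.

no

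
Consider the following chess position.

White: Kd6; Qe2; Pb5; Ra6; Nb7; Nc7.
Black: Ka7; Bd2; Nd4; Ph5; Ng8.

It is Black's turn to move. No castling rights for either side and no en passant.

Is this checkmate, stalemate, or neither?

Black to move; black king on a7.
In check: yes, from the white rook on a6.
Legal moves for Black: Kb8, Kxb7.
Black is in check but has 2 legal moves → neither.

neither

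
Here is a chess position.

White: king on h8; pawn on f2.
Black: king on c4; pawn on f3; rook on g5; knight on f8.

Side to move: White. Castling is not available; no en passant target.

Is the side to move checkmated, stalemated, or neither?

stalemate

White to move; white king on h8.
In check: no.
King squares — g7: attacked by Rg5; h7: attacked by Nf8; g8: attacked by Rg5.
Legal moves for White: none.
Not in check and no legal moves → stalemate.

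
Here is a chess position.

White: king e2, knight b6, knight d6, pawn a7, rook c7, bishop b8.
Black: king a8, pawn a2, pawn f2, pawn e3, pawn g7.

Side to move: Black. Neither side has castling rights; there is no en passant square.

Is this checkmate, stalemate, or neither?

Black to move; black king on a8.
In check: yes, from the white knight on b6.
King squares — a7: attacked by Rc7; b7: attacked by Nd6; b8: attacked by Pa7.
Legal moves for Black: none.
In check with no legal moves → checkmate.

checkmate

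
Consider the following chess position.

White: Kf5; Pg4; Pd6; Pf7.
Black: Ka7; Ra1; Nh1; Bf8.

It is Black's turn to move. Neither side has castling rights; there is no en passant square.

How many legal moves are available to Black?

22

Black to move; king on a7.
In check: no.
Legal moves: Bg7, Be7, Bh6, Bxd6, Kb8, Ka8, Kb7, Kb6, Ka6, Ng3+, Nf2, Ra6, Ra5+, Ra4, Ra3, Ra2, Rg1, Rf1+, Re1, Rd1, Rc1, Rb1.
Count: 22.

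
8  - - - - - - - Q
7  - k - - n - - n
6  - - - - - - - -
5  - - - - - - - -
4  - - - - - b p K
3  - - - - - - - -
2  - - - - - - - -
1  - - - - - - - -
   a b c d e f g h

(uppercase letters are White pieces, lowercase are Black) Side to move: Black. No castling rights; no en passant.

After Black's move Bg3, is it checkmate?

After Bg3: white king on h4; in check: yes, from the black bishop on g3.
White has 3 legal replies: Kh5, Kxg4, Kxg3.
In check but a legal move exists → not checkmate.

no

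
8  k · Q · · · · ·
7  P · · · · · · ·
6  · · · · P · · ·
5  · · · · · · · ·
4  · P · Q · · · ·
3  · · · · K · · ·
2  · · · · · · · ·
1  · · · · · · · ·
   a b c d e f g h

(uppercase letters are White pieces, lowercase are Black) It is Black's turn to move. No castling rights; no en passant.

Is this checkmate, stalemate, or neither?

checkmate

Black to move; black king on a8.
In check: yes, from the white queen on c8.
King squares — a7: attacked by Qd4; b7: attacked by Qc8; b8: attacked by Pa7.
Legal moves for Black: none.
In check with no legal moves → checkmate.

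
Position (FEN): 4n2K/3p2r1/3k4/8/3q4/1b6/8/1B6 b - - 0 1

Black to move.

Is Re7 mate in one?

yes

After Re7: white king on h8; in check: yes, from the black queen on d4.
King squares — g7: attacked by Qd4; h7: attacked by Re7; g8: attacked by Bb3.
White has no legal moves → checkmate.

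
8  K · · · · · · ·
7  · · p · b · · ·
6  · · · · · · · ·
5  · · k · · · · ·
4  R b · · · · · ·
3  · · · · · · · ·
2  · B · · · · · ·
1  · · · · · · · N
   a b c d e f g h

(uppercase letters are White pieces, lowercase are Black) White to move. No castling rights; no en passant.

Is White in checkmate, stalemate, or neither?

neither

White to move; white king on a8.
In check: no.
Legal moves for White include: Kb8, Kb7, Ka7, Ra7, Ra6, Ra5+, Rxb4, Ra3, Ra2, Ra1, Bh8, Bg7, Bf6, Be5, Bd4+, Bc3, Ba3, Bc1, ... (list truncated; more exist).
White has legal moves and is not in check → neither.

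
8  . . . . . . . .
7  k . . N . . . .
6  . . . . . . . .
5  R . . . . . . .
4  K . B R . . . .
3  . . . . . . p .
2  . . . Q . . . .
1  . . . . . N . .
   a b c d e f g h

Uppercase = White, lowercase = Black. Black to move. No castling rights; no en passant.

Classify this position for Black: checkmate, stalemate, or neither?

Black to move; black king on a7.
In check: yes, from the white rook on a5.
King squares — a6: attacked by Bc4; b6: attacked by Nd7; b7: available; a8: attacked by Ra5; b8: attacked by Nd7.
Legal moves for Black: Kb7.
Black is in check but has 1 legal move → neither.

neither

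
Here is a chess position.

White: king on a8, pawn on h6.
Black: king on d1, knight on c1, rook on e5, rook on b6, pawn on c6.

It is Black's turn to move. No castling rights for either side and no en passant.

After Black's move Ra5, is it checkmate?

yes

After Ra5: white king on a8; in check: yes, from the black rook on a5.
King squares — a7: attacked by Ra5; b7: attacked by Rb6; b8: attacked by Rb6.
White has no legal moves → checkmate.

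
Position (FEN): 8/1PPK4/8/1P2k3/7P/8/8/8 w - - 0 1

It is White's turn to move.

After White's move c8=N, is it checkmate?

After c8=N: black king on e5; in check: no.
Black is not in check, so this cannot be checkmate.

no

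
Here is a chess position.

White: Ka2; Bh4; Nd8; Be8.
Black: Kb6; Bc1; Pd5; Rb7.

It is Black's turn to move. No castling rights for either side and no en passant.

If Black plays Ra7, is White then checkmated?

no

After Ra7: white king on a2; in check: yes, from the black rook on a7.
White has 3 legal replies: Kb3, Kb1, Ba4.
In check but a legal move exists → not checkmate.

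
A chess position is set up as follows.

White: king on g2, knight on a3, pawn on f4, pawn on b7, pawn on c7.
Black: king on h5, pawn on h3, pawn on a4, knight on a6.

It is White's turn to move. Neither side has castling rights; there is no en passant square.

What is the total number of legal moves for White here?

8

White to move; king on g2.
In check: yes, from the black pawn on h3.
Legal moves: Kxh3, Kg3, Kf3, Kh2, Kf2, Kh1, Kg1, Kf1.
Count: 8.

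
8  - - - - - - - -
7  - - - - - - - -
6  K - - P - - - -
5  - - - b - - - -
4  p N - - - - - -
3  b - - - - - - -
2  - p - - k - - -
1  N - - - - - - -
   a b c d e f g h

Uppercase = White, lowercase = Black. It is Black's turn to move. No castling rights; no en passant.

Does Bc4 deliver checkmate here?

no

After Bc4: white king on a6; in check: yes, from the black bishop on c4.
White has 4 legal replies: Kb7, Ka7, Kb6, Ka5.
In check but a legal move exists → not checkmate.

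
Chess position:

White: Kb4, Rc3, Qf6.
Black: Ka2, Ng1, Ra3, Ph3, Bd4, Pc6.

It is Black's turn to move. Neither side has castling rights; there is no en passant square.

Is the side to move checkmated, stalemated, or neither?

neither

Black to move; black king on a2.
In check: no.
Legal moves for Black include: Ba7, Bxf6, Bb6, Be5, Bc5+, Be3, Bxc3+, Bf2, Ra8, Ra7, Ra6, Ra5, Ra4+, Rxc3, Rb3+, Kb2, Kb1, Ka1, ... (list truncated; more exist).
Black has legal moves and is not in check → neither.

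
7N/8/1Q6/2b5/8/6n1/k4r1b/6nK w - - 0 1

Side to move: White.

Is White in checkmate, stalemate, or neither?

White to move; white king on h1.
In check: yes, from the black knight on g3.
King squares — g1: attacked by Bh2; g2: attacked by Rf2; h2: attacked by Rf2.
Legal moves for White: none.
In check with no legal moves → checkmate.

checkmate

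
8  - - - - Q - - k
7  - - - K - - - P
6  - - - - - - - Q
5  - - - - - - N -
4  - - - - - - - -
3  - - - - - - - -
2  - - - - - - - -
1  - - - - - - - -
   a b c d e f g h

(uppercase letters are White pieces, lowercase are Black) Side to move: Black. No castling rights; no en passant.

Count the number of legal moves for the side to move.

Black to move; king on h8.
In check: yes, from the white queen on e8.
Legal moves: none.
Count: 0.

0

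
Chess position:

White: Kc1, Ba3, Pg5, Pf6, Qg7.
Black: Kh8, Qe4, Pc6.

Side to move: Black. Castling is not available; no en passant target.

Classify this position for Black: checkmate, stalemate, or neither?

Black to move; black king on h8.
In check: yes, from the white queen on g7.
King squares — g7: attacked by Pf6; h7: attacked by Qg7; g8: attacked by Qg7.
Legal moves for Black: none.
In check with no legal moves → checkmate.

checkmate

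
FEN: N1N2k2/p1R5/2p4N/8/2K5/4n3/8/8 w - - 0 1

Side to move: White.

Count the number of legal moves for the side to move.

6

White to move; king on c4.
In check: yes, from the black knight on e3.
Legal moves: Kc5, Kd4, Kb4, Kd3, Kc3, Kb3.
Count: 6.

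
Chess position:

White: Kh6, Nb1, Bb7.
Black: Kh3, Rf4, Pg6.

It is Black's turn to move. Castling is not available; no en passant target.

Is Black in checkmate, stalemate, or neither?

Black to move; black king on h3.
In check: no.
Legal moves for Black include: Rf8, Rf7, Rf6, Rf5, Rh4+, Rg4, Re4, Rd4, Rc4, Rb4, Ra4, Rf3, Rf2, Rf1, Kh4, Kg4, Kg3, Kh2, ... (list truncated; more exist).
Black has legal moves and is not in check → neither.

neither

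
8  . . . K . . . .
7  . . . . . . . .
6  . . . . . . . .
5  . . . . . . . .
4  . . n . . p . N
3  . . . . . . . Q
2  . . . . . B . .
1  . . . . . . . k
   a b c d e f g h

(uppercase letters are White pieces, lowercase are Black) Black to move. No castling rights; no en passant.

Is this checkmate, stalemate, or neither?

Black to move; black king on h1.
In check: yes, from the white queen on h3.
King squares — g1: attacked by Bf2; g2: attacked by Qh3; h2: attacked by Qh3.
Legal moves for Black: none.
In check with no legal moves → checkmate.

checkmate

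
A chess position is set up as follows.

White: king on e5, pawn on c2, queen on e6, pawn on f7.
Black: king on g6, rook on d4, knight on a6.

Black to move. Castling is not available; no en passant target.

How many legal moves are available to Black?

Black to move; king on g6.
In check: yes, from the white queen on e6.
Legal moves: Kh7, Kg7, Kh5, Kg5.
Count: 4.

4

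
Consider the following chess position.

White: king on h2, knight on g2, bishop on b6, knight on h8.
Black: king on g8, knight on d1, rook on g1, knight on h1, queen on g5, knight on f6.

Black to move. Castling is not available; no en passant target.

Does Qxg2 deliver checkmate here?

yes

After Qxg2: white king on h2; in check: yes, from the black queen on g2.
King squares — g1: attacked by Qg2; h1: attacked by Rg1; g2: attacked by Rg1; g3: attacked by Nh1; h3: attacked by Qg2.
White has no legal moves → checkmate.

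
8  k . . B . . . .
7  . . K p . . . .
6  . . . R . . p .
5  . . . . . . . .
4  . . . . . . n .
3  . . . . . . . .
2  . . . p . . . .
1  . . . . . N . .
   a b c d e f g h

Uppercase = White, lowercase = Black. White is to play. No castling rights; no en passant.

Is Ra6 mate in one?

yes

After Ra6: black king on a8; in check: yes, from the white rook on a6.
King squares — a7: attacked by Ra6; b7: attacked by Kc7; b8: attacked by Kc7.
Black has no legal moves → checkmate.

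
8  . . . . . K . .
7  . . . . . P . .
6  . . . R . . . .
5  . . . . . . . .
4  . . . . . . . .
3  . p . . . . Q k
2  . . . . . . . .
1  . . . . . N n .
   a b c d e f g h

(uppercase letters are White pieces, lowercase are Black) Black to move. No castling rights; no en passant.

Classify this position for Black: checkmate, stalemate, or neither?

Black to move; black king on h3.
In check: yes, from the white queen on g3.
King squares — g2: attacked by Qg3; h2: attacked by Nf1; g3: attacked by Nf1; g4: attacked by Qg3; h4: attacked by Qg3.
Legal moves for Black: none.
In check with no legal moves → checkmate.

checkmate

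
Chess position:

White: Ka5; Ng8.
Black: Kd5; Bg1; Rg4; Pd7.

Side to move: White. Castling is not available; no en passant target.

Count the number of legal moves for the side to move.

White to move; king on a5.
In check: no.
Legal moves: Ne7+, Nh6, Nf6+, Ka6, Kb5.
Count: 5.

5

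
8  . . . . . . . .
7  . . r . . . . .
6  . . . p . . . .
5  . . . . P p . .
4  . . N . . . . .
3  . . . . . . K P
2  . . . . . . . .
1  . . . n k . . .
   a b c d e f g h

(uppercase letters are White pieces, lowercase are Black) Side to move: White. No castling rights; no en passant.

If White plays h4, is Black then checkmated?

After h4: black king on e1; in check: no.
Black is not in check, so this cannot be checkmate.

no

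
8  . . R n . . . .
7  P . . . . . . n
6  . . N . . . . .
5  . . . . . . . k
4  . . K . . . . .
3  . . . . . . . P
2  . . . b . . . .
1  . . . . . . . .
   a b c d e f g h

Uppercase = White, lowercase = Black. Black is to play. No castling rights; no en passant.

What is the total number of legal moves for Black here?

20

Black to move; king on h5.
In check: no.
Legal moves: Nf7, Nb7, Ne6, Nxc6, Nf8, Nf6, Ng5, Kh6, Kg6, Kg5, Kh4, Bh6, Bg5, Ba5, Bf4, Bb4, Be3, Bc3, Be1, Bc1.
Count: 20.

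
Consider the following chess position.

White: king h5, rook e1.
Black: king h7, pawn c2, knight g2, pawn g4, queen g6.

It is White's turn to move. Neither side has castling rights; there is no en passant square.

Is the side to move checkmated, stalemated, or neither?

checkmate

White to move; white king on h5.
In check: yes, from the black queen on g6.
King squares — g4: attacked by Qg6; h4: attacked by Ng2; g5: attacked by Qg6; g6: attacked by Kh7; h6: attacked by Qg6.
Legal moves for White: none.
In check with no legal moves → checkmate.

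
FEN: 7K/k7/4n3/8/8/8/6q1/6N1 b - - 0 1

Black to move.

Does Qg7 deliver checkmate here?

yes

After Qg7: white king on h8; in check: yes, from the black queen on g7.
King squares — g7: attacked by Ne6; h7: attacked by Qg7; g8: attacked by Qg7.
White has no legal moves → checkmate.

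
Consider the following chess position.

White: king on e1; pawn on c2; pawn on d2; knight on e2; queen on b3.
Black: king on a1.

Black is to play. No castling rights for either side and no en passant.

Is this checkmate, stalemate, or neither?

stalemate

Black to move; black king on a1.
In check: no.
King squares — b1: attacked by Qb3; a2: attacked by Qb3; b2: attacked by Qb3.
Legal moves for Black: none.
Not in check and no legal moves → stalemate.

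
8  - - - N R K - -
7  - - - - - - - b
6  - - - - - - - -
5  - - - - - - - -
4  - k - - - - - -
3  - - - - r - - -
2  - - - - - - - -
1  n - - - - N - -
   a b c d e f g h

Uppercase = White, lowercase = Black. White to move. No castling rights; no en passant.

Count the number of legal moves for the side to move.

15

White to move; king on f8.
In check: no.
Legal moves: Kg7, Kf7, Re7, Re6, Re5, Re4+, Rxe3, Nf7, Nb7, Ne6, Nc6+, Ng3, Nxe3, Nh2, Nd2.
Count: 15.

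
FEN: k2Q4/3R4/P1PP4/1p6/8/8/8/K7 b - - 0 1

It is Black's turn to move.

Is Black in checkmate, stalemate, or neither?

checkmate

Black to move; black king on a8.
In check: yes, from the white queen on d8.
King squares — a7: attacked by Rd7; b7: attacked by Pa6; b8: attacked by Qd8.
Legal moves for Black: none.
In check with no legal moves → checkmate.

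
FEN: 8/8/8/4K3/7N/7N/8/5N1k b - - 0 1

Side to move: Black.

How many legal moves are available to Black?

Black to move; king on h1.
In check: no.
Legal moves: none.
Count: 0.

0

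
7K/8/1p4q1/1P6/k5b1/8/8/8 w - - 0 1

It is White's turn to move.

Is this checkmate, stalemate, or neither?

stalemate

White to move; white king on h8.
In check: no.
King squares — g7: attacked by Qg6; h7: attacked by Qg6; g8: attacked by Qg6.
Legal moves for White: none.
Not in check and no legal moves → stalemate.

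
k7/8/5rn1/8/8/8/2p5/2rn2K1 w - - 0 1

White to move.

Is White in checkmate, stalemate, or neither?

neither

White to move; white king on g1.
In check: no.
Legal moves for White: Kh2, Kg2, Kh1.
White has 3 legal moves and is not in check → neither.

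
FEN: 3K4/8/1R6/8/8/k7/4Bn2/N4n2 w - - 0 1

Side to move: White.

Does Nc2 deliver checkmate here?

no

After Nc2: black king on a3; in check: yes, from the white knight on c2.
Black has 2 legal replies: Ka4, Ka2.
In check but a legal move exists → not checkmate.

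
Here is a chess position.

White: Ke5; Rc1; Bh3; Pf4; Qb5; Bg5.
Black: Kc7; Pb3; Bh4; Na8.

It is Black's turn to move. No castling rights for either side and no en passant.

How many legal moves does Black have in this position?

Black to move; king on c7.
In check: yes, from the white rook on c1.
Legal moves: none.
Count: 0.

0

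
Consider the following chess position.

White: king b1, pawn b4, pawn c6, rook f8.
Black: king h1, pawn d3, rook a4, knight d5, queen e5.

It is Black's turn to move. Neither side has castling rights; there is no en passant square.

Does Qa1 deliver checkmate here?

After Qa1: white king on b1; in check: yes, from the black queen on a1.
King squares — a1: attacked by Ra4; c1: attacked by Qa1; a2: attacked by Qa1; b2: attacked by Qa1; c2: attacked by Pd3.
White has no legal moves → checkmate.

yes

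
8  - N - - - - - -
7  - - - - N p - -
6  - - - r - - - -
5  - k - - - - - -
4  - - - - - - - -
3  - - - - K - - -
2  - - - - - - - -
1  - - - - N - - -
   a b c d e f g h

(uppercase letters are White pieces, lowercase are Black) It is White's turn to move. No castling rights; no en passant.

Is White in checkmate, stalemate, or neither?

neither

White to move; white king on e3.
In check: no.
Legal moves for White: Nd7, Nbc6, Na6, Ng8, Nc8, Ng6, Nec6, Nf5, Nd5, Kf4, Ke4, Kf3, Kf2, Ke2, Nf3, Nd3, Ng2, Nc2.
White has 18 legal moves and is not in check → neither.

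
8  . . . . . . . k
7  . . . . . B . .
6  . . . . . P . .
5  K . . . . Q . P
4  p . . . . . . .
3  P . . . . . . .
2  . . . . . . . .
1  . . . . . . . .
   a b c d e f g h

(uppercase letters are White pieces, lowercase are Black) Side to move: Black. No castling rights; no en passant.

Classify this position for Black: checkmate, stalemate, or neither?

Black to move; black king on h8.
In check: no.
King squares — g7: attacked by Pf6; h7: attacked by Qf5; g8: attacked by Bf7.
Legal moves for Black: none.
Not in check and no legal moves → stalemate.

stalemate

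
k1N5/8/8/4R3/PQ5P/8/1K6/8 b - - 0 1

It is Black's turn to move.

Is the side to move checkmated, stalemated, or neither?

Black to move; black king on a8.
In check: no.
King squares — a7: attacked by Nc8; b7: attacked by Qb4; b8: attacked by Qb4.
Legal moves for Black: none.
Not in check and no legal moves → stalemate.

stalemate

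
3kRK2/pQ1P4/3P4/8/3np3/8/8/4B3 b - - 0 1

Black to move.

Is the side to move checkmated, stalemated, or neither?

checkmate

Black to move; black king on d8.
In check: yes, from the white rook on e8.
King squares — c7: attacked by Pd6; d7: attacked by Qb7; e7: attacked by Pd6; c8: attacked by Qb7; e8: attacked by Pd7.
Legal moves for Black: none.
In check with no legal moves → checkmate.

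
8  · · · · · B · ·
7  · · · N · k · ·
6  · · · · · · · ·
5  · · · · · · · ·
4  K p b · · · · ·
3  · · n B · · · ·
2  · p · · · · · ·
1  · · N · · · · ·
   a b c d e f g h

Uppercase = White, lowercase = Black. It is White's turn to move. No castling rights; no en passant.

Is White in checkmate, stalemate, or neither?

White to move; white king on a4.
In check: yes, from the black knight on c3.
Legal moves for White: Ka5, Kxb4.
White is in check but has 2 legal moves → neither.

neither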